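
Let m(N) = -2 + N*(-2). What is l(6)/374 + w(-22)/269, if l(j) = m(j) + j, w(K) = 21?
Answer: 2851/50303 ≈ 0.056677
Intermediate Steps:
m(N) = -2 - 2*N
l(j) = -2 - j (l(j) = (-2 - 2*j) + j = -2 - j)
l(6)/374 + w(-22)/269 = (-2 - 1*6)/374 + 21/269 = (-2 - 6)*(1/374) + 21*(1/269) = -8*1/374 + 21/269 = -4/187 + 21/269 = 2851/50303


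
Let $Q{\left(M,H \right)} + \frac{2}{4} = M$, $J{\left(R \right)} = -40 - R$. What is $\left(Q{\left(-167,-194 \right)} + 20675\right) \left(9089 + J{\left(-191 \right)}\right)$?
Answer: $189489300$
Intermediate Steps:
$Q{\left(M,H \right)} = - \frac{1}{2} + M$
$\left(Q{\left(-167,-194 \right)} + 20675\right) \left(9089 + J{\left(-191 \right)}\right) = \left(\left(- \frac{1}{2} - 167\right) + 20675\right) \left(9089 - -151\right) = \left(- \frac{335}{2} + 20675\right) \left(9089 + \left(-40 + 191\right)\right) = \frac{41015 \left(9089 + 151\right)}{2} = \frac{41015}{2} \cdot 9240 = 189489300$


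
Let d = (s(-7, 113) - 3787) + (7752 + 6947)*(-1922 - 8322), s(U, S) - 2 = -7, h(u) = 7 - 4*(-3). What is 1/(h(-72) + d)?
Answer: -1/150580329 ≈ -6.6410e-9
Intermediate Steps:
h(u) = 19 (h(u) = 7 + 12 = 19)
s(U, S) = -5 (s(U, S) = 2 - 7 = -5)
d = -150580348 (d = (-5 - 3787) + (7752 + 6947)*(-1922 - 8322) = -3792 + 14699*(-10244) = -3792 - 150576556 = -150580348)
1/(h(-72) + d) = 1/(19 - 150580348) = 1/(-150580329) = -1/150580329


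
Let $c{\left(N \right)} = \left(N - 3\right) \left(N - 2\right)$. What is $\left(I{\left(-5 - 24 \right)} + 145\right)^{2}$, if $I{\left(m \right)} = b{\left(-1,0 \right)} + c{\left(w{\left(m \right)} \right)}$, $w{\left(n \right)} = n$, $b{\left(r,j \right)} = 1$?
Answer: $1295044$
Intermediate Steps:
$c{\left(N \right)} = \left(-3 + N\right) \left(-2 + N\right)$
$I{\left(m \right)} = 7 + m^{2} - 5 m$ ($I{\left(m \right)} = 1 + \left(6 + m^{2} - 5 m\right) = 7 + m^{2} - 5 m$)
$\left(I{\left(-5 - 24 \right)} + 145\right)^{2} = \left(\left(7 + \left(-5 - 24\right)^{2} - 5 \left(-5 - 24\right)\right) + 145\right)^{2} = \left(\left(7 + \left(-29\right)^{2} - -145\right) + 145\right)^{2} = \left(\left(7 + 841 + 145\right) + 145\right)^{2} = \left(993 + 145\right)^{2} = 1138^{2} = 1295044$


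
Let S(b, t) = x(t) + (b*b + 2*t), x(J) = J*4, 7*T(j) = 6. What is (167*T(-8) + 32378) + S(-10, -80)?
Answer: 224988/7 ≈ 32141.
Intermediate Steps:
T(j) = 6/7 (T(j) = (⅐)*6 = 6/7)
x(J) = 4*J
S(b, t) = b² + 6*t (S(b, t) = 4*t + (b*b + 2*t) = 4*t + (b² + 2*t) = b² + 6*t)
(167*T(-8) + 32378) + S(-10, -80) = (167*(6/7) + 32378) + ((-10)² + 6*(-80)) = (1002/7 + 32378) + (100 - 480) = 227648/7 - 380 = 224988/7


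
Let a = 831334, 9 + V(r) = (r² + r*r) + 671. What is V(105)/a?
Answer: 668/24451 ≈ 0.027320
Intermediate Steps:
V(r) = 662 + 2*r² (V(r) = -9 + ((r² + r*r) + 671) = -9 + ((r² + r²) + 671) = -9 + (2*r² + 671) = -9 + (671 + 2*r²) = 662 + 2*r²)
V(105)/a = (662 + 2*105²)/831334 = (662 + 2*11025)*(1/831334) = (662 + 22050)*(1/831334) = 22712*(1/831334) = 668/24451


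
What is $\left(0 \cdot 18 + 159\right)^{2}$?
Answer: $25281$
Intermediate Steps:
$\left(0 \cdot 18 + 159\right)^{2} = \left(0 + 159\right)^{2} = 159^{2} = 25281$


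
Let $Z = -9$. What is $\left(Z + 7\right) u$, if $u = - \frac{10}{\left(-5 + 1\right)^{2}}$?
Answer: $\frac{5}{4} \approx 1.25$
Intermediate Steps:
$u = - \frac{5}{8}$ ($u = - \frac{10}{\left(-4\right)^{2}} = - \frac{10}{16} = \left(-10\right) \frac{1}{16} = - \frac{5}{8} \approx -0.625$)
$\left(Z + 7\right) u = \left(-9 + 7\right) \left(- \frac{5}{8}\right) = \left(-2\right) \left(- \frac{5}{8}\right) = \frac{5}{4}$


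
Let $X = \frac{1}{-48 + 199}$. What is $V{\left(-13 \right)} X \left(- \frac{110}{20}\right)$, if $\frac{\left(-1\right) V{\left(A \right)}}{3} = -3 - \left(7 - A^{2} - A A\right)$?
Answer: $\frac{5412}{151} \approx 35.841$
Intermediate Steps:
$X = \frac{1}{151} \approx 0.0066225$
$V{\left(A \right)} = 30 - 6 A^{2}$ ($V{\left(A \right)} = - 3 \left(-3 - \left(7 - A^{2} - A A\right)\right) = - 3 \left(-3 + \left(\left(A^{2} + A^{2}\right) - 7\right)\right) = - 3 \left(-3 + \left(2 A^{2} - 7\right)\right) = - 3 \left(-3 + \left(-7 + 2 A^{2}\right)\right) = - 3 \left(-10 + 2 A^{2}\right) = 30 - 6 A^{2}$)
$V{\left(-13 \right)} X \left(- \frac{110}{20}\right) = \left(30 - 6 \left(-13\right)^{2}\right) \frac{1}{151} \left(- \frac{110}{20}\right) = \left(30 - 1014\right) \frac{1}{151} \left(\left(-110\right) \frac{1}{20}\right) = \left(30 - 1014\right) \frac{1}{151} \left(- \frac{11}{2}\right) = \left(-984\right) \frac{1}{151} \left(- \frac{11}{2}\right) = \left(- \frac{984}{151}\right) \left(- \frac{11}{2}\right) = \frac{5412}{151}$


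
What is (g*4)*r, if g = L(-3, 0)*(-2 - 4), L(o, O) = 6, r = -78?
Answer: 11232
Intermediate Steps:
g = -36 (g = 6*(-2 - 4) = 6*(-6) = -36)
(g*4)*r = -36*4*(-78) = -144*(-78) = 11232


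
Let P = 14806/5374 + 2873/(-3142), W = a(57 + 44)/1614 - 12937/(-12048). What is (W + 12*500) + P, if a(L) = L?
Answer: 82125452740134097/13680787284624 ≈ 6003.0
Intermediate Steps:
W = 3682861/3240912 (W = (57 + 44)/1614 - 12937/(-12048) = 101*(1/1614) - 12937*(-1/12048) = 101/1614 + 12937/12048 = 3682861/3240912 ≈ 1.1364)
P = 15540475/8442554 (P = 14806*(1/5374) + 2873*(-1/3142) = 7403/2687 - 2873/3142 = 15540475/8442554 ≈ 1.8407)
(W + 12*500) + P = (3682861/3240912 + 12*500) + 15540475/8442554 = (3682861/3240912 + 6000) + 15540475/8442554 = 19449154861/3240912 + 15540475/8442554 = 82125452740134097/13680787284624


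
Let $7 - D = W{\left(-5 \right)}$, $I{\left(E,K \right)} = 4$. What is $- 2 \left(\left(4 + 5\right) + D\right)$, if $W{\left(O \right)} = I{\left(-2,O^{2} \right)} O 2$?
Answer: $-112$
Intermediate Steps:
$W{\left(O \right)} = 8 O$ ($W{\left(O \right)} = 4 O 2 = 8 O$)
$D = 47$ ($D = 7 - 8 \left(-5\right) = 7 - -40 = 7 + 40 = 47$)
$- 2 \left(\left(4 + 5\right) + D\right) = - 2 \left(\left(4 + 5\right) + 47\right) = - 2 \left(9 + 47\right) = \left(-2\right) 56 = -112$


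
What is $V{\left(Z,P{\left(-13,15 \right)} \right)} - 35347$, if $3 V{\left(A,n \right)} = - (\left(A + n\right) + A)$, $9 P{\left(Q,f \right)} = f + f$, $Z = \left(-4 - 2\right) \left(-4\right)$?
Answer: $- \frac{318277}{9} \approx -35364.0$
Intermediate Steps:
$Z = 24$ ($Z = \left(-6\right) \left(-4\right) = 24$)
$P{\left(Q,f \right)} = \frac{2 f}{9}$ ($P{\left(Q,f \right)} = \frac{f + f}{9} = \frac{2 f}{9}$)
$V{\left(A,n \right)} = - \frac{2 A}{3} - \frac{n}{3}$ ($V{\left(A,n \right)} = \frac{\left(-1\right) \left(\left(A + n\right) + A\right)}{3} = \frac{\left(-1\right) \left(n + 2 A\right)}{3} = \frac{- n - 2 A}{3} = - \frac{2 A}{3} - \frac{n}{3}$)
$V{\left(Z,P{\left(-13,15 \right)} \right)} - 35347 = \left(\left(- \frac{2}{3}\right) 24 - \frac{\frac{2}{9} \cdot 15}{3}\right) - 35347 = \left(-16 - \frac{10}{9}\right) - 35347 = - \frac{154}{9} - 35347 = - \frac{318277}{9}$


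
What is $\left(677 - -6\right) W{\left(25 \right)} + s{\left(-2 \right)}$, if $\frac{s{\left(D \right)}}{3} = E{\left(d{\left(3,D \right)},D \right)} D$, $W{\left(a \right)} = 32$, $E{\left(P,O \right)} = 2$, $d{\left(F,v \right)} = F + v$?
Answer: $21844$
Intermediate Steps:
$s{\left(D \right)} = 6 D$ ($s{\left(D \right)} = 3 \cdot 2 D = 6 D$)
$\left(677 - -6\right) W{\left(25 \right)} + s{\left(-2 \right)} = \left(677 - -6\right) 32 + 6 \left(-2\right) = \left(677 + 6\right) 32 - 12 = 683 \cdot 32 - 12 = 21856 - 12 = 21844$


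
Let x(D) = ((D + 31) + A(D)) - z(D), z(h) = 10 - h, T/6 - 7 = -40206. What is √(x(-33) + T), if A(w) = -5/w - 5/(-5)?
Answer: I*√262708017/33 ≈ 491.16*I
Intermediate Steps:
A(w) = 1 - 5/w (A(w) = -5/w - 5*(-⅕) = -5/w + 1 = 1 - 5/w)
T = -241194 (T = 42 + 6*(-40206) = 42 - 241236 = -241194)
x(D) = 21 + 2*D + (-5 + D)/D (x(D) = ((D + 31) + (-5 + D)/D) - (10 - D) = ((31 + D) + (-5 + D)/D) + (-10 + D) = (31 + D + (-5 + D)/D) + (-10 + D) = 21 + 2*D + (-5 + D)/D)
√(x(-33) + T) = √((22 - 5/(-33) + 2*(-33)) - 241194) = √((22 - 5*(-1/33) - 66) - 241194) = √((22 + 5/33 - 66) - 241194) = √(-1447/33 - 241194) = √(-7960849/33) = I*√262708017/33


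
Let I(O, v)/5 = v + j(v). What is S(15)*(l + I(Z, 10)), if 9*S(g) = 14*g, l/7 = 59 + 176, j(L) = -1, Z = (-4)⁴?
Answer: 118300/3 ≈ 39433.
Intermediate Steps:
Z = 256
I(O, v) = -5 + 5*v (I(O, v) = 5*(v - 1) = 5*(-1 + v) = -5 + 5*v)
l = 1645 (l = 7*(59 + 176) = 7*235 = 1645)
S(g) = 14*g/9 (S(g) = (14*g)/9 = 14*g/9)
S(15)*(l + I(Z, 10)) = ((14/9)*15)*(1645 + (-5 + 5*10)) = 70*(1645 + (-5 + 50))/3 = 70*(1645 + 45)/3 = (70/3)*1690 = 118300/3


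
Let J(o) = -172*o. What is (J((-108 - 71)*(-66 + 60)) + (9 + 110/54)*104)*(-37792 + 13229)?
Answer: 121750537832/27 ≈ 4.5093e+9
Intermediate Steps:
(J((-108 - 71)*(-66 + 60)) + (9 + 110/54)*104)*(-37792 + 13229) = (-172*(-108 - 71)*(-66 + 60) + (9 + 110/54)*104)*(-37792 + 13229) = (-(-30788)*(-6) + (9 + 110*(1/54))*104)*(-24563) = (-172*1074 + (9 + 55/27)*104)*(-24563) = (-184728 + (298/27)*104)*(-24563) = (-184728 + 30992/27)*(-24563) = -4956664/27*(-24563) = 121750537832/27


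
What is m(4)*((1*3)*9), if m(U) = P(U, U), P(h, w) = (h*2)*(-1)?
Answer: -216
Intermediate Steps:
P(h, w) = -2*h (P(h, w) = (2*h)*(-1) = -2*h)
m(U) = -2*U
m(4)*((1*3)*9) = (-2*4)*((1*3)*9) = -24*9 = -8*27 = -216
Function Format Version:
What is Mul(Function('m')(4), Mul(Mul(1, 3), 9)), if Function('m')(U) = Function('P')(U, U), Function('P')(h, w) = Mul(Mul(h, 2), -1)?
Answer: -216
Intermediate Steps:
Function('P')(h, w) = Mul(-2, h) (Function('P')(h, w) = Mul(Mul(2, h), -1) = Mul(-2, h))
Function('m')(U) = Mul(-2, U)
Mul(Function('m')(4), Mul(Mul(1, 3), 9)) = Mul(Mul(-2, 4), Mul(Mul(1, 3), 9)) = Mul(-8, Mul(3, 9)) = Mul(-8, 27) = -216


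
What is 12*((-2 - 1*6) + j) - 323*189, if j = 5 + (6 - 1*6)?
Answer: -61083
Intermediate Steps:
j = 5 (j = 5 + (6 - 6) = 5 + 0 = 5)
12*((-2 - 1*6) + j) - 323*189 = 12*((-2 - 1*6) + 5) - 323*189 = 12*((-2 - 6) + 5) - 61047 = 12*(-8 + 5) - 61047 = 12*(-3) - 61047 = -36 - 61047 = -61083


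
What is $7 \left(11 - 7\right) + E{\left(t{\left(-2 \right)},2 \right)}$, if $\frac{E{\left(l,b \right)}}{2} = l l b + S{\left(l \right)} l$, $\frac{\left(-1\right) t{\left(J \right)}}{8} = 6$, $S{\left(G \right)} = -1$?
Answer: $9340$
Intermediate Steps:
$t{\left(J \right)} = -48$ ($t{\left(J \right)} = \left(-8\right) 6 = -48$)
$E{\left(l,b \right)} = - 2 l + 2 b l^{2}$ ($E{\left(l,b \right)} = 2 \left(l l b - l\right) = 2 \left(l^{2} b - l\right) = 2 \left(b l^{2} - l\right) = 2 \left(- l + b l^{2}\right) = - 2 l + 2 b l^{2}$)
$7 \left(11 - 7\right) + E{\left(t{\left(-2 \right)},2 \right)} = 7 \left(11 - 7\right) + 2 \left(-48\right) \left(-1 + 2 \left(-48\right)\right) = 7 \cdot 4 + 2 \left(-48\right) \left(-1 - 96\right) = 28 + 2 \left(-48\right) \left(-97\right) = 28 + 9312 = 9340$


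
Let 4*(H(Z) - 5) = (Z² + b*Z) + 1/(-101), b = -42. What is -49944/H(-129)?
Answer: -3362896/371663 ≈ -9.0482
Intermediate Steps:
H(Z) = 2019/404 - 21*Z/2 + Z²/4 (H(Z) = 5 + ((Z² - 42*Z) + 1/(-101))/4 = 5 + ((Z² - 42*Z) - 1/101)/4 = 5 + (-1/101 + Z² - 42*Z)/4 = 5 + (-1/404 - 21*Z/2 + Z²/4) = 2019/404 - 21*Z/2 + Z²/4)
-49944/H(-129) = -49944/(2019/404 - 21/2*(-129) + (¼)*(-129)²) = -49944/(2019/404 + 2709/2 + (¼)*16641) = -49944/(2019/404 + 2709/2 + 16641/4) = -49944/1114989/202 = -49944*202/1114989 = -3362896/371663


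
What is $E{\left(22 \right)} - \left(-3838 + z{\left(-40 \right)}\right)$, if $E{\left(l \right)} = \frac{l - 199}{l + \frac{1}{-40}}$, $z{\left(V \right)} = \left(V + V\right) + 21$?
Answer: $\frac{1139461}{293} \approx 3888.9$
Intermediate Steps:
$z{\left(V \right)} = 21 + 2 V$ ($z{\left(V \right)} = 2 V + 21 = 21 + 2 V$)
$E{\left(l \right)} = \frac{-199 + l}{- \frac{1}{40} + l}$ ($E{\left(l \right)} = \frac{-199 + l}{l - \frac{1}{40}} = \frac{-199 + l}{- \frac{1}{40} + l}$)
$E{\left(22 \right)} - \left(-3838 + z{\left(-40 \right)}\right) = \frac{40 \left(-199 + 22\right)}{-1 + 40 \cdot 22} + \left(3838 - \left(21 + 2 \left(-40\right)\right)\right) = 40 \frac{1}{-1 + 880} \left(-177\right) + \left(3838 - \left(21 - 80\right)\right) = 40 \cdot \frac{1}{879} \left(-177\right) + \left(3838 - -59\right) = 40 \cdot \frac{1}{879} \left(-177\right) + \left(3838 + 59\right) = - \frac{2360}{293} + 3897 = \frac{1139461}{293}$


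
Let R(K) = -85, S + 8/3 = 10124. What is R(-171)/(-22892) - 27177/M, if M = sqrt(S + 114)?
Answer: 85/22892 - 27177*sqrt(92118)/30706 ≈ -268.62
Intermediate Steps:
S = 30364/3 (S = -8/3 + 10124 = 30364/3 ≈ 10121.)
M = sqrt(92118)/3 (M = sqrt(30364/3 + 114) = sqrt(30706/3) = sqrt(92118)/3 ≈ 101.17)
R(-171)/(-22892) - 27177/M = -85/(-22892) - 27177*sqrt(92118)/30706 = -85*(-1/22892) - 27177*sqrt(92118)/30706 = 85/22892 - 27177*sqrt(92118)/30706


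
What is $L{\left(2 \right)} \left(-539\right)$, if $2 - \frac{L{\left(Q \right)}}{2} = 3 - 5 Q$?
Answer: $-9702$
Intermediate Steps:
$L{\left(Q \right)} = -2 + 10 Q$ ($L{\left(Q \right)} = 4 - 2 \left(3 - 5 Q\right) = 4 + \left(-6 + 10 Q\right) = -2 + 10 Q$)
$L{\left(2 \right)} \left(-539\right) = \left(-2 + 10 \cdot 2\right) \left(-539\right) = \left(-2 + 20\right) \left(-539\right) = 18 \left(-539\right) = -9702$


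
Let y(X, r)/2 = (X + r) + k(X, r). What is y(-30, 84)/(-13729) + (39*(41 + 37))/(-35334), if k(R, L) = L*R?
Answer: 566255/2073079 ≈ 0.27315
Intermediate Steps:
y(X, r) = 2*X + 2*r + 2*X*r (y(X, r) = 2*((X + r) + r*X) = 2*((X + r) + X*r) = 2*(X + r + X*r) = 2*X + 2*r + 2*X*r)
y(-30, 84)/(-13729) + (39*(41 + 37))/(-35334) = (2*(-30) + 2*84 + 2*(-30)*84)/(-13729) + (39*(41 + 37))/(-35334) = (-60 + 168 - 5040)*(-1/13729) + (39*78)*(-1/35334) = -4932*(-1/13729) + 3042*(-1/35334) = 4932/13729 - 13/151 = 566255/2073079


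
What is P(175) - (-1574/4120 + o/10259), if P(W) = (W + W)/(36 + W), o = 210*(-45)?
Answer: 13207854763/4459176940 ≈ 2.9619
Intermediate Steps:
o = -9450
P(W) = 2*W/(36 + W) (P(W) = (2*W)/(36 + W) = 2*W/(36 + W))
P(175) - (-1574/4120 + o/10259) = 2*175/(36 + 175) - (-1574/4120 - 9450/10259) = 2*175/211 - (-1574*1/4120 - 9450*1/10259) = 2*175*(1/211) - (-787/2060 - 9450/10259) = 350/211 - 1*(-27540833/21133540) = 350/211 + 27540833/21133540 = 13207854763/4459176940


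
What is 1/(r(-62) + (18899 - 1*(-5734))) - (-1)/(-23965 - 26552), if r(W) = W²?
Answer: 22040/1438572609 ≈ 1.5321e-5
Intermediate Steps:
1/(r(-62) + (18899 - 1*(-5734))) - (-1)/(-23965 - 26552) = 1/((-62)² + (18899 - 1*(-5734))) - (-1)/(-23965 - 26552) = 1/(3844 + (18899 + 5734)) - (-1)/(-50517) = 1/(3844 + 24633) - (-1)*(-1)/50517 = 1/28477 - 1*1/50517 = 1/28477 - 1/50517 = 22040/1438572609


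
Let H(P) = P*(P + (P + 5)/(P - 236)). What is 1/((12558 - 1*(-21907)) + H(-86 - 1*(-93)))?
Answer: 229/7903622 ≈ 2.8974e-5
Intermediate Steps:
H(P) = P*(P + (5 + P)/(-236 + P))
1/((12558 - 1*(-21907)) + H(-86 - 1*(-93))) = 1/((12558 - 1*(-21907)) + (-86 - 1*(-93))*(5 + (-86 - 1*(-93))² - 235*(-86 - 1*(-93)))/(-236 + (-86 - 1*(-93)))) = 1/((12558 + 21907) + (-86 + 93)*(5 + (-86 + 93)² - 235*(-86 + 93))/(-236 + (-86 + 93))) = 1/(34465 + 7*(5 + 7² - 235*7)/(-236 + 7)) = 1/(34465 + 7*(5 + 49 - 1645)/(-229)) = 1/(34465 + 7*(-1/229)*(-1591)) = 1/(34465 + 11137/229) = 1/(7903622/229) = 229/7903622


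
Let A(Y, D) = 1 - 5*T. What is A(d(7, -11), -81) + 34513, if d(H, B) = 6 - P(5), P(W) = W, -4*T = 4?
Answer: 34519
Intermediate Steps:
T = -1 (T = -1/4*4 = -1)
d(H, B) = 1 (d(H, B) = 6 - 1*5 = 6 - 5 = 1)
A(Y, D) = 6 (A(Y, D) = 1 - 5*(-1) = 1 + 5 = 6)
A(d(7, -11), -81) + 34513 = 6 + 34513 = 34519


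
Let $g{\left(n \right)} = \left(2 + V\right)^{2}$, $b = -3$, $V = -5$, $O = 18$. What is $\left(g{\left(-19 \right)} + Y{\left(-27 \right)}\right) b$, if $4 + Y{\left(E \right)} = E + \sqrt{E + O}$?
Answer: $66 - 9 i \approx 66.0 - 9.0 i$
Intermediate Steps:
$Y{\left(E \right)} = -4 + E + \sqrt{18 + E}$ ($Y{\left(E \right)} = -4 + \left(E + \sqrt{E + 18}\right) = -4 + \left(E + \sqrt{18 + E}\right) = -4 + E + \sqrt{18 + E}$)
$g{\left(n \right)} = 9$ ($g{\left(n \right)} = \left(2 - 5\right)^{2} = \left(-3\right)^{2} = 9$)
$\left(g{\left(-19 \right)} + Y{\left(-27 \right)}\right) b = \left(9 - \left(31 - \sqrt{18 - 27}\right)\right) \left(-3\right) = \left(9 - \left(31 - 3 i\right)\right) \left(-3\right) = \left(-22 + 3 i\right) \left(-3\right) = 66 - 9 i$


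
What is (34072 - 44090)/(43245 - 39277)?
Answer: -5009/1984 ≈ -2.5247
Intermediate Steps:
(34072 - 44090)/(43245 - 39277) = -10018/3968 = -10018*1/3968 = -5009/1984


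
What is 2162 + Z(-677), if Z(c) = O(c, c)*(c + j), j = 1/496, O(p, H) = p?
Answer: 228402859/496 ≈ 4.6049e+5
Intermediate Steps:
j = 1/496 ≈ 0.0020161
Z(c) = c*(1/496 + c) (Z(c) = c*(c + 1/496) = c*(1/496 + c))
2162 + Z(-677) = 2162 - 677*(1/496 - 677) = 2162 - 677*(-335791/496) = 2162 + 227330507/496 = 228402859/496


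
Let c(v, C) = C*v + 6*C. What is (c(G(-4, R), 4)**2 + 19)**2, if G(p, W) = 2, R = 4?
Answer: 1087849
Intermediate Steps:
c(v, C) = 6*C + C*v
(c(G(-4, R), 4)**2 + 19)**2 = ((4*(6 + 2))**2 + 19)**2 = ((4*8)**2 + 19)**2 = (32**2 + 19)**2 = (1024 + 19)**2 = 1043**2 = 1087849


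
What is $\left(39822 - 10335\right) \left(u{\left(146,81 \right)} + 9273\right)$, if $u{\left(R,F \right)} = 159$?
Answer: $278121384$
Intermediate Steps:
$\left(39822 - 10335\right) \left(u{\left(146,81 \right)} + 9273\right) = \left(39822 - 10335\right) \left(159 + 9273\right) = \left(39822 - 10335\right) 9432 = 29487 \cdot 9432 = 278121384$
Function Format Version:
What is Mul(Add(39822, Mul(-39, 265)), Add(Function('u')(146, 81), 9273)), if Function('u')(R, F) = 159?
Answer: 278121384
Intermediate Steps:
Mul(Add(39822, Mul(-39, 265)), Add(Function('u')(146, 81), 9273)) = Mul(Add(39822, Mul(-39, 265)), Add(159, 9273)) = Mul(Add(39822, -10335), 9432) = Mul(29487, 9432) = 278121384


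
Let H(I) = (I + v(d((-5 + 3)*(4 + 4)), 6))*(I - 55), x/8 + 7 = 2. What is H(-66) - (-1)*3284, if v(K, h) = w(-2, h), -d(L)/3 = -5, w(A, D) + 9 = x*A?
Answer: 2679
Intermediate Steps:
x = -40 (x = -56 + 8*2 = -56 + 16 = -40)
w(A, D) = -9 - 40*A
d(L) = 15 (d(L) = -3*(-5) = 15)
v(K, h) = 71 (v(K, h) = -9 - 40*(-2) = -9 + 80 = 71)
H(I) = (-55 + I)*(71 + I) (H(I) = (I + 71)*(I - 55) = (71 + I)*(-55 + I) = (-55 + I)*(71 + I))
H(-66) - (-1)*3284 = (-3905 + (-66)**2 + 16*(-66)) - (-1)*3284 = (-3905 + 4356 - 1056) - 1*(-3284) = -605 + 3284 = 2679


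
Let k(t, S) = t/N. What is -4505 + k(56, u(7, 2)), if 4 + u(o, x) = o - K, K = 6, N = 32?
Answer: -18013/4 ≈ -4503.3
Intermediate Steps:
u(o, x) = -10 + o (u(o, x) = -4 + (o - 1*6) = -4 + (o - 6) = -4 + (-6 + o) = -10 + o)
k(t, S) = t/32
-4505 + k(56, u(7, 2)) = -4505 + (1/32)*56 = -4505 + 7/4 = -18013/4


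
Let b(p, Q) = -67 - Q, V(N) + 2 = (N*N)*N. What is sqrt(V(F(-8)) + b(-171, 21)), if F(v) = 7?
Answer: sqrt(253) ≈ 15.906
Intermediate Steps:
V(N) = -2 + N**3 (V(N) = -2 + (N*N)*N = -2 + N**2*N = -2 + N**3)
sqrt(V(F(-8)) + b(-171, 21)) = sqrt((-2 + 7**3) + (-67 - 1*21)) = sqrt((-2 + 343) + (-67 - 21)) = sqrt(341 - 88) = sqrt(253)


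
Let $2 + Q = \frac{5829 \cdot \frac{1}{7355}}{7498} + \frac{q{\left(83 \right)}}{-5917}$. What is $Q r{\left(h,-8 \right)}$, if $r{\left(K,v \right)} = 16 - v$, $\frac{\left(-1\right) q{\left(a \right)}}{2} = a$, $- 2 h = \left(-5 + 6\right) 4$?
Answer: $- \frac{7721159082324}{163154736715} \approx -47.324$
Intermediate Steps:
$h = -2$ ($h = - \frac{\left(-5 + 6\right) 4}{2} = - \frac{1 \cdot 4}{2} = \left(- \frac{1}{2}\right) 4 = -2$)
$q{\left(a \right)} = - 2 a$
$Q = - \frac{643429923527}{326309473430}$ ($Q = -2 + \left(\frac{5829 \cdot \frac{1}{7355}}{7498} + \frac{\left(-2\right) 83}{-5917}\right) = -2 + \left(5829 \cdot \frac{1}{7355} \cdot \frac{1}{7498} - - \frac{166}{5917}\right) = -2 + \left(\frac{5829}{7355} \cdot \frac{1}{7498} + \frac{166}{5917}\right) = -2 + \left(\frac{5829}{55147790} + \frac{166}{5917}\right) = -2 + \frac{9189023333}{326309473430} = - \frac{643429923527}{326309473430} \approx -1.9718$)
$Q r{\left(h,-8 \right)} = - \frac{643429923527 \left(16 - -8\right)}{326309473430} = - \frac{643429923527 \left(16 + 8\right)}{326309473430} = \left(- \frac{643429923527}{326309473430}\right) 24 = - \frac{7721159082324}{163154736715}$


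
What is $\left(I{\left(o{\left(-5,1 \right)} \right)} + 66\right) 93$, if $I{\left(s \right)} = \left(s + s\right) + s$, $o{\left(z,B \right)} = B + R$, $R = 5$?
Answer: $7812$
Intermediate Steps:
$o{\left(z,B \right)} = 5 + B$ ($o{\left(z,B \right)} = B + 5 = 5 + B$)
$I{\left(s \right)} = 3 s$ ($I{\left(s \right)} = 2 s + s = 3 s$)
$\left(I{\left(o{\left(-5,1 \right)} \right)} + 66\right) 93 = \left(3 \left(5 + 1\right) + 66\right) 93 = \left(3 \cdot 6 + 66\right) 93 = \left(18 + 66\right) 93 = 84 \cdot 93 = 7812$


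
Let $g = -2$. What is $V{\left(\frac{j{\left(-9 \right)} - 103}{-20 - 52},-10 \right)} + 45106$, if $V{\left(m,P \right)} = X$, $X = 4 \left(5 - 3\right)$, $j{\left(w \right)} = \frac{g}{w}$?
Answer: $45114$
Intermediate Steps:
$j{\left(w \right)} = - \frac{2}{w}$
$X = 8$ ($X = 4 \cdot 2 = 8$)
$V{\left(m,P \right)} = 8$
$V{\left(\frac{j{\left(-9 \right)} - 103}{-20 - 52},-10 \right)} + 45106 = 8 + 45106 = 45114$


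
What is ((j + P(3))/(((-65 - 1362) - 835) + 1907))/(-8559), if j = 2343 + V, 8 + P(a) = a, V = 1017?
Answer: 671/607689 ≈ 0.0011042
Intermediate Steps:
P(a) = -8 + a
j = 3360 (j = 2343 + 1017 = 3360)
((j + P(3))/(((-65 - 1362) - 835) + 1907))/(-8559) = ((3360 + (-8 + 3))/(((-65 - 1362) - 835) + 1907))/(-8559) = ((3360 - 5)/((-1427 - 835) + 1907))*(-1/8559) = (3355/(-2262 + 1907))*(-1/8559) = (3355/(-355))*(-1/8559) = (3355*(-1/355))*(-1/8559) = -671/71*(-1/8559) = 671/607689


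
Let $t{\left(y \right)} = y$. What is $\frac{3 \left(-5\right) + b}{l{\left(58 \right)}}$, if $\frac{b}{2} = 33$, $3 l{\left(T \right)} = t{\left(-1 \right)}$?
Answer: $-153$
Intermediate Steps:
$l{\left(T \right)} = - \frac{1}{3}$ ($l{\left(T \right)} = \frac{1}{3} \left(-1\right) = - \frac{1}{3}$)
$b = 66$ ($b = 2 \cdot 33 = 66$)
$\frac{3 \left(-5\right) + b}{l{\left(58 \right)}} = \frac{3 \left(-5\right) + 66}{- \frac{1}{3}} = \left(-15 + 66\right) \left(-3\right) = 51 \left(-3\right) = -153$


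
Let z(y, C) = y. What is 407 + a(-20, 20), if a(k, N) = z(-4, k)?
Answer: 403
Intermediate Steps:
a(k, N) = -4
407 + a(-20, 20) = 407 - 4 = 403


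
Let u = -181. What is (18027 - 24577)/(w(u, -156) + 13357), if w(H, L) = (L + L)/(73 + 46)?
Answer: -779450/1589171 ≈ -0.49048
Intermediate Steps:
w(H, L) = 2*L/119 (w(H, L) = (2*L)/119 = (2*L)*(1/119) = 2*L/119)
(18027 - 24577)/(w(u, -156) + 13357) = (18027 - 24577)/((2/119)*(-156) + 13357) = -6550/(-312/119 + 13357) = -6550/1589171/119 = -6550*119/1589171 = -779450/1589171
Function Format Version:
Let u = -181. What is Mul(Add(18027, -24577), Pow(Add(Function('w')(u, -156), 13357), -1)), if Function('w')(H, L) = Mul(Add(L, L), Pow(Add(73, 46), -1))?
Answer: Rational(-779450, 1589171) ≈ -0.49048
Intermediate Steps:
Function('w')(H, L) = Mul(Rational(2, 119), L) (Function('w')(H, L) = Mul(Mul(2, L), Pow(119, -1)) = Mul(Mul(2, L), Rational(1, 119)) = Mul(Rational(2, 119), L))
Mul(Add(18027, -24577), Pow(Add(Function('w')(u, -156), 13357), -1)) = Mul(Add(18027, -24577), Pow(Add(Mul(Rational(2, 119), -156), 13357), -1)) = Mul(-6550, Pow(Add(Rational(-312, 119), 13357), -1)) = Mul(-6550, Pow(Rational(1589171, 119), -1)) = Mul(-6550, Rational(119, 1589171)) = Rational(-779450, 1589171)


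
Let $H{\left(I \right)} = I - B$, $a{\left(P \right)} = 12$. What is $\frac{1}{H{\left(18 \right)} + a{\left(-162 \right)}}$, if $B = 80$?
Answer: $- \frac{1}{50} \approx -0.02$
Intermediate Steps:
$H{\left(I \right)} = -80 + I$ ($H{\left(I \right)} = I - 80 = -80 + I$)
$\frac{1}{H{\left(18 \right)} + a{\left(-162 \right)}} = \frac{1}{\left(-80 + 18\right) + 12} = \frac{1}{-62 + 12} = \frac{1}{-50} = - \frac{1}{50}$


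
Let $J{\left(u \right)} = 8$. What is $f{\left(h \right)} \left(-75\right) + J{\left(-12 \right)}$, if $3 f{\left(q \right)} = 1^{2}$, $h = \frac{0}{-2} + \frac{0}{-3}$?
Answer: $-17$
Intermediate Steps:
$h = 0$ ($h = 0 \left(- \frac{1}{2}\right) + 0 \left(- \frac{1}{3}\right) = 0 + 0 = 0$)
$f{\left(q \right)} = \frac{1}{3}$ ($f{\left(q \right)} = \frac{1^{2}}{3} = \frac{1}{3} \cdot 1 = \frac{1}{3}$)
$f{\left(h \right)} \left(-75\right) + J{\left(-12 \right)} = \frac{1}{3} \left(-75\right) + 8 = -25 + 8 = -17$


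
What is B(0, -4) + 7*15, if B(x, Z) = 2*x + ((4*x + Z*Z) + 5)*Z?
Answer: 21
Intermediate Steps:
B(x, Z) = 2*x + Z*(5 + Z² + 4*x) (B(x, Z) = 2*x + ((4*x + Z²) + 5)*Z = 2*x + ((Z² + 4*x) + 5)*Z = 2*x + (5 + Z² + 4*x)*Z = 2*x + Z*(5 + Z² + 4*x))
B(0, -4) + 7*15 = ((-4)³ + 2*0 + 5*(-4) + 4*(-4)*0) + 7*15 = (-64 + 0 - 20 + 0) + 105 = -84 + 105 = 21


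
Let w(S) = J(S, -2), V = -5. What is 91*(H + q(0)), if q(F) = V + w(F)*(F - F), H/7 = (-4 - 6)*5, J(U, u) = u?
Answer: -32305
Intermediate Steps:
w(S) = -2
H = -350 (H = 7*((-4 - 6)*5) = 7*(-10*5) = 7*(-50) = -350)
q(F) = -5 (q(F) = -5 - 2*(F - F) = -5 - 2*0 = -5 + 0 = -5)
91*(H + q(0)) = 91*(-350 - 5) = 91*(-355) = -32305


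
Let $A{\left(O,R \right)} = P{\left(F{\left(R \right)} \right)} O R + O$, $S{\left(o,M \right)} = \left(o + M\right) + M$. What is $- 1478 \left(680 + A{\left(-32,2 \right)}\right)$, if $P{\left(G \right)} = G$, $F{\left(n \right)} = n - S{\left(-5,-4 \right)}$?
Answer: $461136$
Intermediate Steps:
$S{\left(o,M \right)} = o + 2 M$ ($S{\left(o,M \right)} = \left(M + o\right) + M = o + 2 M$)
$F{\left(n \right)} = 13 + n$ ($F{\left(n \right)} = n - \left(-5 + 2 \left(-4\right)\right) = n - \left(-5 - 8\right) = n - -13 = n + 13 = 13 + n$)
$A{\left(O,R \right)} = O + O R \left(13 + R\right)$ ($A{\left(O,R \right)} = \left(13 + R\right) O R + O = O \left(13 + R\right) R + O = O R \left(13 + R\right) + O = O + O R \left(13 + R\right)$)
$- 1478 \left(680 + A{\left(-32,2 \right)}\right) = - 1478 \left(680 - 32 \left(1 + 2 \left(13 + 2\right)\right)\right) = - 1478 \left(680 - 32 \left(1 + 2 \cdot 15\right)\right) = - 1478 \left(680 - 32 \left(1 + 30\right)\right) = - 1478 \left(680 - 992\right) = \left(-1478\right) \left(-312\right) = 461136$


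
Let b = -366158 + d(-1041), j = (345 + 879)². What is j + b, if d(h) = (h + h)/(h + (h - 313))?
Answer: 2711185192/2395 ≈ 1.1320e+6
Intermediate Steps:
d(h) = 2*h/(-313 + 2*h) (d(h) = (2*h)/(h + (-313 + h)) = (2*h)/(-313 + 2*h) = 2*h/(-313 + 2*h))
j = 1498176 (j = 1224² = 1498176)
b = -876946328/2395 (b = -366158 + 2*(-1041)/(-313 + 2*(-1041)) = -366158 + 2*(-1041)/(-313 - 2082) = -366158 + 2*(-1041)/(-2395) = -366158 + 2*(-1041)*(-1/2395) = -366158 + 2082/2395 = -876946328/2395 ≈ -3.6616e+5)
j + b = 1498176 - 876946328/2395 = 2711185192/2395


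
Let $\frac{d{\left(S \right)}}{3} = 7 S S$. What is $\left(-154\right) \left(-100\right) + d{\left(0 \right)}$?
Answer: $15400$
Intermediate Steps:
$d{\left(S \right)} = 21 S^{2}$ ($d{\left(S \right)} = 3 \cdot 7 S S = 3 \cdot 7 S^{2} = 21 S^{2}$)
$\left(-154\right) \left(-100\right) + d{\left(0 \right)} = \left(-154\right) \left(-100\right) + 21 \cdot 0^{2} = 15400 + 21 \cdot 0 = 15400 + 0 = 15400$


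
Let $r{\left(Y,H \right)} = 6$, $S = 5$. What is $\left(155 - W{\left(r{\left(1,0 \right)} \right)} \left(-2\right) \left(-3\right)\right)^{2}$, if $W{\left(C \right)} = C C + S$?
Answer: $8281$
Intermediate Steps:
$W{\left(C \right)} = 5 + C^{2}$ ($W{\left(C \right)} = C C + 5 = C^{2} + 5 = 5 + C^{2}$)
$\left(155 - W{\left(r{\left(1,0 \right)} \right)} \left(-2\right) \left(-3\right)\right)^{2} = \left(155 - \left(5 + 6^{2}\right) \left(-2\right) \left(-3\right)\right)^{2} = \left(155 - \left(5 + 36\right) \left(-2\right) \left(-3\right)\right)^{2} = \left(155 - 41 \left(-2\right) \left(-3\right)\right)^{2} = \left(155 - \left(-82\right) \left(-3\right)\right)^{2} = \left(155 - 246\right)^{2} = \left(-91\right)^{2} = 8281$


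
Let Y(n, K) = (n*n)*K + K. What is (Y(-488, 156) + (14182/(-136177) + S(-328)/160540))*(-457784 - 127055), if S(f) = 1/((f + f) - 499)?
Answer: -548619696932956483704518897/25250443194900 ≈ -2.1727e+13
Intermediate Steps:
S(f) = 1/(-499 + 2*f) (S(f) = 1/(2*f - 499) = 1/(-499 + 2*f))
Y(n, K) = K + K*n² (Y(n, K) = n²*K + K = K*n² + K = K + K*n²)
(Y(-488, 156) + (14182/(-136177) + S(-328)/160540))*(-457784 - 127055) = (156*(1 + (-488)²) + (14182/(-136177) + 1/((-499 + 2*(-328))*160540)))*(-457784 - 127055) = (156*(1 + 238144) + (14182*(-1/136177) + (1/160540)/(-499 - 656)))*(-584839) = (156*238145 + (-14182/136177 + (1/160540)/(-1155)))*(-584839) = (37150620 + (-14182/136177 - 1/1155*1/160540))*(-584839) = (37150620 + (-14182/136177 - 1/185423700))*(-584839) = (37150620 - 2629679049577/25250443194900)*(-584839) = (938069617335636788423/25250443194900)*(-584839) = -548619696932956483704518897/25250443194900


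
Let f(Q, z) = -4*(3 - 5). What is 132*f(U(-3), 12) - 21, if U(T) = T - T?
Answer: 1035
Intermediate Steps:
U(T) = 0
f(Q, z) = 8 (f(Q, z) = -4*(-2) = 8)
132*f(U(-3), 12) - 21 = 132*8 - 21 = 1056 - 21 = 1035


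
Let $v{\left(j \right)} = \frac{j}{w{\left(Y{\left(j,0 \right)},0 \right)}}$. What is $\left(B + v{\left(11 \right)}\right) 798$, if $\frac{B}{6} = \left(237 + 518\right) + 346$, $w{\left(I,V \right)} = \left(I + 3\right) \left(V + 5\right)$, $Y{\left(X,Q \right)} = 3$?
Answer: $\frac{26359403}{5} \approx 5.2719 \cdot 10^{6}$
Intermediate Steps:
$w{\left(I,V \right)} = \left(3 + I\right) \left(5 + V\right)$
$v{\left(j \right)} = \frac{j}{30}$ ($v{\left(j \right)} = \frac{j}{15 + 3 \cdot 0 + 5 \cdot 3 + 3 \cdot 0} = \frac{j}{15 + 0 + 15 + 0} = \frac{j}{30}$)
$B = 6606$ ($B = 6 \left(\left(237 + 518\right) + 346\right) = 6 \left(755 + 346\right) = 6 \cdot 1101 = 6606$)
$\left(B + v{\left(11 \right)}\right) 798 = \left(6606 + \frac{1}{30} \cdot 11\right) 798 = \left(6606 + \frac{11}{30}\right) 798 = \frac{198191}{30} \cdot 798 = \frac{26359403}{5}$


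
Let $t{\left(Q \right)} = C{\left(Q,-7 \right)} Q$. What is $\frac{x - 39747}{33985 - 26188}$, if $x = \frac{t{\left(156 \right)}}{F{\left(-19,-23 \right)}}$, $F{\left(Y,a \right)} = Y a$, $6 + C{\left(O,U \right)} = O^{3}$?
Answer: $\frac{191623507}{1135763} \approx 168.72$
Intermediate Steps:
$C{\left(O,U \right)} = -6 + O^{3}$
$t{\left(Q \right)} = Q \left(-6 + Q^{3}\right)$ ($t{\left(Q \right)} = \left(-6 + Q^{3}\right) Q = Q \left(-6 + Q^{3}\right)$)
$x = \frac{592239960}{437}$ ($x = \frac{156 \left(-6 + 156^{3}\right)}{\left(-19\right) \left(-23\right)} = \frac{156 \left(-6 + 3796416\right)}{437} = 156 \cdot 3796410 \cdot \frac{1}{437} = 592239960 \cdot \frac{1}{437} = \frac{592239960}{437} \approx 1.3552 \cdot 10^{6}$)
$\frac{x - 39747}{33985 - 26188} = \frac{\frac{592239960}{437} - 39747}{33985 - 26188} = \frac{574870521}{437 \cdot 7797} = \frac{574870521}{437} \cdot \frac{1}{7797} = \frac{191623507}{1135763}$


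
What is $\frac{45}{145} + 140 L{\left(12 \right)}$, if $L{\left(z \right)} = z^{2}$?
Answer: $\frac{584649}{29} \approx 20160.0$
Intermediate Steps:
$\frac{45}{145} + 140 L{\left(12 \right)} = \frac{45}{145} + 140 \cdot 12^{2} = 45 \cdot \frac{1}{145} + 140 \cdot 144 = \frac{9}{29} + 20160 = \frac{584649}{29}$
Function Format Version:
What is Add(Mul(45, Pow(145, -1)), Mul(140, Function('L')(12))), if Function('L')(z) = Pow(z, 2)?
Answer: Rational(584649, 29) ≈ 20160.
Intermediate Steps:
Add(Mul(45, Pow(145, -1)), Mul(140, Function('L')(12))) = Add(Mul(45, Pow(145, -1)), Mul(140, Pow(12, 2))) = Add(Mul(45, Rational(1, 145)), Mul(140, 144)) = Add(Rational(9, 29), 20160) = Rational(584649, 29)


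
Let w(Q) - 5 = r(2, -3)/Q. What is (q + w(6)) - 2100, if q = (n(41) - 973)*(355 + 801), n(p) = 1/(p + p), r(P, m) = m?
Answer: -92403291/82 ≈ -1.1269e+6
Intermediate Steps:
n(p) = 1/(2*p)
w(Q) = 5 - 3/Q
q = -46115730/41 (q = ((1/2)/41 - 973)*(355 + 801) = ((1/2)*(1/41) - 973)*1156 = (1/82 - 973)*1156 = -79785/82*1156 = -46115730/41 ≈ -1.1248e+6)
(q + w(6)) - 2100 = (-46115730/41 + (5 - 3/6)) - 2100 = (-46115730/41 + (5 - 3*1/6)) - 2100 = (-46115730/41 + (5 - 1/2)) - 2100 = (-46115730/41 + 9/2) - 2100 = -92231091/82 - 2100 = -92403291/82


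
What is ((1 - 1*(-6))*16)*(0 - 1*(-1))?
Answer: 112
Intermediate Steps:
((1 - 1*(-6))*16)*(0 - 1*(-1)) = ((1 + 6)*16)*(0 + 1) = (7*16)*1 = 112*1 = 112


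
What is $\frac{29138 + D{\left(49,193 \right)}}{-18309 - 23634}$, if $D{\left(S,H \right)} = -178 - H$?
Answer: $- \frac{9589}{13981} \approx -0.68586$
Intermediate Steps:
$\frac{29138 + D{\left(49,193 \right)}}{-18309 - 23634} = \frac{29138 - 371}{-18309 - 23634} = \frac{29138 - 371}{-41943} = \left(29138 - 371\right) \left(- \frac{1}{41943}\right) = 28767 \left(- \frac{1}{41943}\right) = - \frac{9589}{13981}$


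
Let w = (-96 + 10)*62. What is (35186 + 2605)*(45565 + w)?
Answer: 1520445303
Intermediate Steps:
w = -5332 (w = -86*62 = -5332)
(35186 + 2605)*(45565 + w) = (35186 + 2605)*(45565 - 5332) = 37791*40233 = 1520445303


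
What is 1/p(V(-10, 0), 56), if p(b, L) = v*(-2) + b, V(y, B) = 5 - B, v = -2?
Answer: ⅑ ≈ 0.11111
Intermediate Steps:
p(b, L) = 4 + b (p(b, L) = -2*(-2) + b = 4 + b)
1/p(V(-10, 0), 56) = 1/(4 + (5 - 1*0)) = 1/(4 + (5 + 0)) = 1/(4 + 5) = 1/9 = ⅑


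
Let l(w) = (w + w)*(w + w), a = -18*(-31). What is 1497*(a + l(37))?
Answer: 9032898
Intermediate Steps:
a = 558
l(w) = 4*w² (l(w) = (2*w)*(2*w) = 4*w²)
1497*(a + l(37)) = 1497*(558 + 4*37²) = 1497*(558 + 4*1369) = 1497*(558 + 5476) = 1497*6034 = 9032898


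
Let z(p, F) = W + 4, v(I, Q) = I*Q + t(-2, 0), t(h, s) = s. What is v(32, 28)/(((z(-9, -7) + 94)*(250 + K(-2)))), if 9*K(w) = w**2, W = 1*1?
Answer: 64/1771 ≈ 0.036138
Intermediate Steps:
W = 1
K(w) = w**2/9
v(I, Q) = I*Q (v(I, Q) = I*Q + 0 = I*Q)
z(p, F) = 5 (z(p, F) = 1 + 4 = 5)
v(32, 28)/(((z(-9, -7) + 94)*(250 + K(-2)))) = (32*28)/(((5 + 94)*(250 + (1/9)*(-2)**2))) = 896/((99*(250 + (1/9)*4))) = 896/((99*(250 + 4/9))) = 896/((99*(2254/9))) = 896/24794 = 896*(1/24794) = 64/1771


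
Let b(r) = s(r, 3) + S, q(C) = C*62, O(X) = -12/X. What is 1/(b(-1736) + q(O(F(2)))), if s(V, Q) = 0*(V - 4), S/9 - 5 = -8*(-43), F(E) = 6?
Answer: 1/3017 ≈ 0.00033145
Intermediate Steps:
S = 3141 (S = 45 + 9*(-8*(-43)) = 45 + 9*344 = 45 + 3096 = 3141)
s(V, Q) = 0 (s(V, Q) = 0*(-4 + V) = 0)
q(C) = 62*C
b(r) = 3141 (b(r) = 0 + 3141 = 3141)
1/(b(-1736) + q(O(F(2)))) = 1/(3141 + 62*(-12/6)) = 1/(3141 + 62*(-12*⅙)) = 1/(3141 + 62*(-2)) = 1/(3141 - 124) = 1/3017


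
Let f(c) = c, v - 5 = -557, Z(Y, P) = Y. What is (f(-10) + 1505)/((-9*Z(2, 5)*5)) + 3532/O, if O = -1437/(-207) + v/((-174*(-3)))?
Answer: 41231617/70650 ≈ 583.60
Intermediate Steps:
v = -552 (v = 5 - 557 = -552)
O = 3925/667 (O = -1437/(-207) - 552/((-174*(-3))) = -1437*(-1/207) - 552/522 = 479/69 - 552*1/522 = 479/69 - 92/87 = 3925/667 ≈ 5.8846)
(f(-10) + 1505)/((-9*Z(2, 5)*5)) + 3532/O = (-10 + 1505)/((-9*2*5)) + 3532/(3925/667) = 1495/((-18*5)) + 3532*(667/3925) = 1495/(-90) + 2355844/3925 = 1495*(-1/90) + 2355844/3925 = -299/18 + 2355844/3925 = 41231617/70650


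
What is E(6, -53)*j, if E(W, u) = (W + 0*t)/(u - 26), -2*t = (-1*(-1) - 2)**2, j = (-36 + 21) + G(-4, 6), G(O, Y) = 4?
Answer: 66/79 ≈ 0.83544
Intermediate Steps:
j = -11 (j = (-36 + 21) + 4 = -15 + 4 = -11)
t = -1/2 (t = -(-1*(-1) - 2)**2/2 = -(1 - 2)**2/2 = -1/2*(-1)**2 = -1/2*1 = -1/2 ≈ -0.50000)
E(W, u) = W/(-26 + u) (E(W, u) = (W + 0*(-1/2))/(u - 26) = (W + 0)/(-26 + u) = W/(-26 + u))
E(6, -53)*j = (6/(-26 - 53))*(-11) = (6/(-79))*(-11) = (6*(-1/79))*(-11) = -6/79*(-11) = 66/79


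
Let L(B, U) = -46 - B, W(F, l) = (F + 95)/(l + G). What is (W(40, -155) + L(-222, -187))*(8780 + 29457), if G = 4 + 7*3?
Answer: 173940113/26 ≈ 6.6900e+6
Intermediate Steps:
G = 25 (G = 4 + 21 = 25)
W(F, l) = (95 + F)/(25 + l) (W(F, l) = (F + 95)/(l + 25) = (95 + F)/(25 + l))
(W(40, -155) + L(-222, -187))*(8780 + 29457) = ((95 + 40)/(25 - 155) + (-46 - 1*(-222)))*(8780 + 29457) = (135/(-130) + (-46 + 222))*38237 = (-1/130*135 + 176)*38237 = (-27/26 + 176)*38237 = (4549/26)*38237 = 173940113/26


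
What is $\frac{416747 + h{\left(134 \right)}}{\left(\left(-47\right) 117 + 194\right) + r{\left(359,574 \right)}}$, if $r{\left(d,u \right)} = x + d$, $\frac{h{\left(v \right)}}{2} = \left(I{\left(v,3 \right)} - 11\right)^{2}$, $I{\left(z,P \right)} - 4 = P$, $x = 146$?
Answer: $- \frac{416779}{4800} \approx -86.829$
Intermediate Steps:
$I{\left(z,P \right)} = 4 + P$
$h{\left(v \right)} = 32$ ($h{\left(v \right)} = 2 \left(\left(4 + 3\right) - 11\right)^{2} = 2 \left(7 - 11\right)^{2} = 2 \left(-4\right)^{2} = 2 \cdot 16 = 32$)
$r{\left(d,u \right)} = 146 + d$
$\frac{416747 + h{\left(134 \right)}}{\left(\left(-47\right) 117 + 194\right) + r{\left(359,574 \right)}} = \frac{416747 + 32}{\left(\left(-47\right) 117 + 194\right) + \left(146 + 359\right)} = \frac{416779}{\left(-5499 + 194\right) + 505} = \frac{416779}{-5305 + 505} = \frac{416779}{-4800} = 416779 \left(- \frac{1}{4800}\right) = - \frac{416779}{4800}$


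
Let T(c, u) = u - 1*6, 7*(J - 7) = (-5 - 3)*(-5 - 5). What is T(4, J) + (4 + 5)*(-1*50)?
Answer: -3063/7 ≈ -437.57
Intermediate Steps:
J = 129/7 (J = 7 + ((-5 - 3)*(-5 - 5))/7 = 7 + (-8*(-10))/7 = 7 + (1/7)*80 = 7 + 80/7 = 129/7 ≈ 18.429)
T(c, u) = -6 + u (T(c, u) = u - 6 = -6 + u)
T(4, J) + (4 + 5)*(-1*50) = (-6 + 129/7) + (4 + 5)*(-1*50) = 87/7 + 9*(-50) = 87/7 - 450 = -3063/7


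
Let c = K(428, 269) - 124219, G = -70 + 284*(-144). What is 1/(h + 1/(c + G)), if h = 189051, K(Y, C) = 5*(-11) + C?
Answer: 164971/31187932520 ≈ 5.2896e-6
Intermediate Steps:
K(Y, C) = -55 + C
G = -40966 (G = -70 - 40896 = -40966)
c = -124005 (c = (-55 + 269) - 124219 = 214 - 124219 = -124005)
1/(h + 1/(c + G)) = 1/(189051 + 1/(-124005 - 40966)) = 1/(189051 + 1/(-164971)) = 1/(189051 - 1/164971) = 1/(31187932520/164971) = 164971/31187932520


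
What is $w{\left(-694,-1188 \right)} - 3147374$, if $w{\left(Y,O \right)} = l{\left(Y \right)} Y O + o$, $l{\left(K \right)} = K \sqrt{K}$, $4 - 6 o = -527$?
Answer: $- \frac{6294571}{2} - 572183568 i \sqrt{694} \approx -3.1473 \cdot 10^{6} - 1.5074 \cdot 10^{10} i$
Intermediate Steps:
$o = \frac{177}{2}$ ($o = \frac{2}{3} - - \frac{527}{6} = \frac{2}{3} + \frac{527}{6} = \frac{177}{2} \approx 88.5$)
$l{\left(K \right)} = K^{\frac{3}{2}}$
$w{\left(Y,O \right)} = \frac{177}{2} + O Y^{\frac{5}{2}}$ ($w{\left(Y,O \right)} = Y^{\frac{3}{2}} Y O + \frac{177}{2} = Y^{\frac{5}{2}} O + \frac{177}{2} = O Y^{\frac{5}{2}} + \frac{177}{2} = \frac{177}{2} + O Y^{\frac{5}{2}}$)
$w{\left(-694,-1188 \right)} - 3147374 = \left(\frac{177}{2} - 1188 \left(-694\right)^{\frac{5}{2}}\right) - 3147374 = \left(\frac{177}{2} - 1188 \cdot 481636 i \sqrt{694}\right) - 3147374 = \left(\frac{177}{2} - 572183568 i \sqrt{694}\right) - 3147374 = - \frac{6294571}{2} - 572183568 i \sqrt{694}$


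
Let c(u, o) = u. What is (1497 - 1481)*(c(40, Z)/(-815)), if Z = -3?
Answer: -128/163 ≈ -0.78528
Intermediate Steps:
(1497 - 1481)*(c(40, Z)/(-815)) = (1497 - 1481)*(40/(-815)) = 16*(40*(-1/815)) = 16*(-8/163) = -128/163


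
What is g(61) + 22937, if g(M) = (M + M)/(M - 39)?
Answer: 252368/11 ≈ 22943.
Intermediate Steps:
g(M) = 2*M/(-39 + M) (g(M) = (2*M)/(-39 + M) = 2*M/(-39 + M))
g(61) + 22937 = 2*61/(-39 + 61) + 22937 = 2*61/22 + 22937 = 2*61*(1/22) + 22937 = 61/11 + 22937 = 252368/11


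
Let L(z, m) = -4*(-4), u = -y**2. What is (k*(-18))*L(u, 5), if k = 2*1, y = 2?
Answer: -576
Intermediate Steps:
k = 2
u = -4 (u = -1*2**2 = -1*4 = -4)
L(z, m) = 16
(k*(-18))*L(u, 5) = (2*(-18))*16 = -36*16 = -576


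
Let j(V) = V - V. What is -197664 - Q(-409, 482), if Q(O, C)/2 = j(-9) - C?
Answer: -196700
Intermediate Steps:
j(V) = 0
Q(O, C) = -2*C (Q(O, C) = 2*(0 - C) = 2*(-C) = -2*C)
-197664 - Q(-409, 482) = -197664 - (-2)*482 = -197664 - 1*(-964) = -197664 + 964 = -196700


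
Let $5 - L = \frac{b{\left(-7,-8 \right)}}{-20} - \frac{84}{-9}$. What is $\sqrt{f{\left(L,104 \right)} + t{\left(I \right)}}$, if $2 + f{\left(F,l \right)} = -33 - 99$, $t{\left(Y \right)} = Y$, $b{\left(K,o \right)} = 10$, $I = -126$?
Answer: $2 i \sqrt{65} \approx 16.125 i$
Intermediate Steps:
$L = - \frac{23}{6}$ ($L = 5 - \left(\frac{10}{-20} - \frac{84}{-9}\right) = 5 - \left(10 \left(- \frac{1}{20}\right) - - \frac{28}{3}\right) = 5 - \left(- \frac{1}{2} + \frac{28}{3}\right) = 5 - \frac{53}{6} = - \frac{23}{6} \approx -3.8333$)
$f{\left(F,l \right)} = -134$ ($f{\left(F,l \right)} = -2 - 132 = -134$)
$\sqrt{f{\left(L,104 \right)} + t{\left(I \right)}} = \sqrt{-134 - 126} = \sqrt{-260} = 2 i \sqrt{65}$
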